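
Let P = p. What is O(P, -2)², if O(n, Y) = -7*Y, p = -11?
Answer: 196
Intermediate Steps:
P = -11
O(P, -2)² = (-7*(-2))² = 14² = 196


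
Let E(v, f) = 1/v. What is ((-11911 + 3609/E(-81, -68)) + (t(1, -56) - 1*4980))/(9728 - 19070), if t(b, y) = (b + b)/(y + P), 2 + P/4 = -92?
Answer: 66791521/2017872 ≈ 33.100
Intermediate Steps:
P = -376 (P = -8 + 4*(-92) = -8 - 368 = -376)
t(b, y) = 2*b/(-376 + y) (t(b, y) = (b + b)/(y - 376) = (2*b)/(-376 + y) = 2*b/(-376 + y))
((-11911 + 3609/E(-81, -68)) + (t(1, -56) - 1*4980))/(9728 - 19070) = ((-11911 + 3609/(1/(-81))) + (2*1/(-376 - 56) - 1*4980))/(9728 - 19070) = ((-11911 + 3609/(-1/81)) + (2*1/(-432) - 4980))/(-9342) = ((-11911 + 3609*(-81)) + (2*1*(-1/432) - 4980))*(-1/9342) = ((-11911 - 292329) + (-1/216 - 4980))*(-1/9342) = (-304240 - 1075681/216)*(-1/9342) = -66791521/216*(-1/9342) = 66791521/2017872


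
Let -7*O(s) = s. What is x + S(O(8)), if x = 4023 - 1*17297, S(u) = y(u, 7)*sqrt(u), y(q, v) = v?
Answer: -13274 + 2*I*sqrt(14) ≈ -13274.0 + 7.4833*I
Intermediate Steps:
O(s) = -s/7
S(u) = 7*sqrt(u)
x = -13274 (x = 4023 - 17297 = -13274)
x + S(O(8)) = -13274 + 7*sqrt(-1/7*8) = -13274 + 7*sqrt(-8/7) = -13274 + 7*(2*I*sqrt(14)/7) = -13274 + 2*I*sqrt(14)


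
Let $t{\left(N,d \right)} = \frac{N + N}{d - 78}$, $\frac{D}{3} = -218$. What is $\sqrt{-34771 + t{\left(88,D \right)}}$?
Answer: $\frac{i \sqrt{1164454071}}{183} \approx 186.47 i$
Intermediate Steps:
$D = -654$ ($D = 3 \left(-218\right) = -654$)
$t{\left(N,d \right)} = \frac{2 N}{-78 + d}$
$\sqrt{-34771 + t{\left(88,D \right)}} = \sqrt{-34771 + 2 \cdot 88 \frac{1}{-78 - 654}} = \sqrt{-34771 + 2 \cdot 88 \frac{1}{-732}} = \sqrt{-34771 + 2 \cdot 88 \left(- \frac{1}{732}\right)} = \sqrt{-34771 - \frac{44}{183}} = \sqrt{- \frac{6363137}{183}} = \frac{i \sqrt{1164454071}}{183}$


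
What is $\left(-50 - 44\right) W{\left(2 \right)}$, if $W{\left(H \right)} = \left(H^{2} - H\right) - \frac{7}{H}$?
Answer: $141$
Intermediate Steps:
$W{\left(H \right)} = H^{2} - H - \frac{7}{H}$
$\left(-50 - 44\right) W{\left(2 \right)} = \left(-50 - 44\right) \left(2^{2} - 2 - \frac{7}{2}\right) = - 94 \left(4 - 2 - \frac{7}{2}\right) = \left(-94\right) \left(- \frac{3}{2}\right) = 141$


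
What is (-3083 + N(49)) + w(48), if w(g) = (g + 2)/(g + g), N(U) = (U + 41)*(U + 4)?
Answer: 81001/48 ≈ 1687.5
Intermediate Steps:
N(U) = (4 + U)*(41 + U) (N(U) = (41 + U)*(4 + U) = (4 + U)*(41 + U))
w(g) = (2 + g)/(2*g) (w(g) = (2 + g)/((2*g)) = (2 + g)*(1/(2*g)) = (2 + g)/(2*g))
(-3083 + N(49)) + w(48) = (-3083 + (164 + 49**2 + 45*49)) + (1/2)*(2 + 48)/48 = (-3083 + (164 + 2401 + 2205)) + (1/2)*(1/48)*50 = (-3083 + 4770) + 25/48 = 1687 + 25/48 = 81001/48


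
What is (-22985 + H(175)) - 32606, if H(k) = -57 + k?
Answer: -55473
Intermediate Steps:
(-22985 + H(175)) - 32606 = (-22985 + (-57 + 175)) - 32606 = (-22985 + 118) - 32606 = -22867 - 32606 = -55473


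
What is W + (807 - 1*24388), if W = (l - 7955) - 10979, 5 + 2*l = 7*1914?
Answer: -71637/2 ≈ -35819.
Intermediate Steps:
l = 13393/2 (l = -5/2 + (7*1914)/2 = -5/2 + (1/2)*13398 = -5/2 + 6699 = 13393/2 ≈ 6696.5)
W = -24475/2 (W = (13393/2 - 7955) - 10979 = -2517/2 - 10979 = -24475/2 ≈ -12238.)
W + (807 - 1*24388) = -24475/2 + (807 - 1*24388) = -24475/2 + (807 - 24388) = -24475/2 - 23581 = -71637/2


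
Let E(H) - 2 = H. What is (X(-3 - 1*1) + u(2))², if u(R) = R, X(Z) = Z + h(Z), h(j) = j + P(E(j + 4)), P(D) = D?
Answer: 16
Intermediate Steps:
E(H) = 2 + H
h(j) = 6 + 2*j (h(j) = j + (2 + (j + 4)) = j + (2 + (4 + j)) = j + (6 + j) = 6 + 2*j)
X(Z) = 6 + 3*Z (X(Z) = Z + (6 + 2*Z) = 6 + 3*Z)
(X(-3 - 1*1) + u(2))² = ((6 + 3*(-3 - 1*1)) + 2)² = ((6 + 3*(-3 - 1)) + 2)² = ((6 + 3*(-4)) + 2)² = ((6 - 12) + 2)² = (-6 + 2)² = (-4)² = 16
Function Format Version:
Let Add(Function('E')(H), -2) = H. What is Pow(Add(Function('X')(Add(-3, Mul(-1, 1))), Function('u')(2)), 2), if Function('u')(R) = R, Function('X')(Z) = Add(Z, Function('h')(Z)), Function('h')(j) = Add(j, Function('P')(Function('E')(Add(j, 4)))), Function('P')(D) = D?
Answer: 16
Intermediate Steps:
Function('E')(H) = Add(2, H)
Function('h')(j) = Add(6, Mul(2, j)) (Function('h')(j) = Add(j, Add(2, Add(j, 4))) = Add(j, Add(2, Add(4, j))) = Add(j, Add(6, j)) = Add(6, Mul(2, j)))
Function('X')(Z) = Add(6, Mul(3, Z)) (Function('X')(Z) = Add(Z, Add(6, Mul(2, Z))) = Add(6, Mul(3, Z)))
Pow(Add(Function('X')(Add(-3, Mul(-1, 1))), Function('u')(2)), 2) = Pow(Add(Add(6, Mul(3, Add(-3, Mul(-1, 1)))), 2), 2) = Pow(Add(Add(6, Mul(3, Add(-3, -1))), 2), 2) = Pow(Add(Add(6, Mul(3, -4)), 2), 2) = Pow(Add(Add(6, -12), 2), 2) = Pow(Add(-6, 2), 2) = Pow(-4, 2) = 16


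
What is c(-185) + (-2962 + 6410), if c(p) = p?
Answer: 3263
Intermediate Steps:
c(-185) + (-2962 + 6410) = -185 + (-2962 + 6410) = -185 + 3448 = 3263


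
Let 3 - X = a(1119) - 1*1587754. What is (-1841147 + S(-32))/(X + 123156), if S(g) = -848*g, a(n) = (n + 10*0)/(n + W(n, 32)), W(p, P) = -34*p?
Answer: -59862363/56460130 ≈ -1.0603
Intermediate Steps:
a(n) = -1/33 (a(n) = (n + 10*0)/(n - 34*n) = (n + 0)/((-33*n)) = n*(-1/(33*n)) = -1/33)
X = 52395982/33 (X = 3 - (-1/33 - 1*1587754) = 3 - (-1/33 - 1587754) = 3 - 1*(-52395883/33) = 3 + 52395883/33 = 52395982/33 ≈ 1.5878e+6)
(-1841147 + S(-32))/(X + 123156) = (-1841147 - 848*(-32))/(52395982/33 + 123156) = (-1841147 + 27136)/(56460130/33) = -1814011*33/56460130 = -59862363/56460130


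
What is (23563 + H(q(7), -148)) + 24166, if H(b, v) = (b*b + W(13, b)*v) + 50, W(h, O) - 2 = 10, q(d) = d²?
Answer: 48404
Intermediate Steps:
W(h, O) = 12 (W(h, O) = 2 + 10 = 12)
H(b, v) = 50 + b² + 12*v (H(b, v) = (b*b + 12*v) + 50 = (b² + 12*v) + 50 = 50 + b² + 12*v)
(23563 + H(q(7), -148)) + 24166 = (23563 + (50 + (7²)² + 12*(-148))) + 24166 = (23563 + (50 + 49² - 1776)) + 24166 = (23563 + (50 + 2401 - 1776)) + 24166 = (23563 + 675) + 24166 = 24238 + 24166 = 48404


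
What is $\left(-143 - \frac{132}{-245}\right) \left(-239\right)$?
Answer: $\frac{8341817}{245} \approx 34048.0$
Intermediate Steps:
$\left(-143 - \frac{132}{-245}\right) \left(-239\right) = \left(-143 - - \frac{132}{245}\right) \left(-239\right) = \left(-143 + \frac{132}{245}\right) \left(-239\right) = \left(- \frac{34903}{245}\right) \left(-239\right) = \frac{8341817}{245}$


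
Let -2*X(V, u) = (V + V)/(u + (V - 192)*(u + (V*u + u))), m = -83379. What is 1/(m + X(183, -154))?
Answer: -256256/21366369207 ≈ -1.1993e-5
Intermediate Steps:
X(V, u) = -V/(u + (-192 + V)*(2*u + V*u)) (X(V, u) = -(V + V)/(2*(u + (V - 192)*(u + (V*u + u)))) = -2*V/(2*(u + (-192 + V)*(u + (u + V*u)))) = -2*V/(2*(u + (-192 + V)*(2*u + V*u))) = -V/(u + (-192 + V)*(2*u + V*u)))
1/(m + X(183, -154)) = 1/(-83379 + 183/(-154*(383 - 1*183**2 + 190*183))) = 1/(-83379 + 183*(-1/154)/(383 - 1*33489 + 34770)) = 1/(-83379 + 183*(-1/154)/(383 - 33489 + 34770)) = 1/(-83379 + 183*(-1/154)/1664) = 1/(-83379 + 183*(-1/154)*(1/1664)) = 1/(-83379 - 183/256256) = 1/(-21366369207/256256) = -256256/21366369207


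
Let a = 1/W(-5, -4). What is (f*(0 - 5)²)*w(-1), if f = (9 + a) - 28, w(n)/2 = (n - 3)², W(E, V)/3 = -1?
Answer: -46400/3 ≈ -15467.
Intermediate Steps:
W(E, V) = -3 (W(E, V) = 3*(-1) = -3)
w(n) = 2*(-3 + n)² (w(n) = 2*(n - 3)² = 2*(-3 + n)²)
a = -⅓ (a = 1/(-3) = -⅓ ≈ -0.33333)
f = -58/3 (f = (9 - ⅓) - 28 = 26/3 - 28 = -58/3 ≈ -19.333)
(f*(0 - 5)²)*w(-1) = (-58*(0 - 5)²/3)*(2*(-3 - 1)²) = (-58/3*(-5)²)*(2*(-4)²) = (-58/3*25)*(2*16) = -1450/3*32 = -46400/3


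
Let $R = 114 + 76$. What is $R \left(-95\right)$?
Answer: $-18050$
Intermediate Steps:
$R = 190$
$R \left(-95\right) = 190 \left(-95\right) = -18050$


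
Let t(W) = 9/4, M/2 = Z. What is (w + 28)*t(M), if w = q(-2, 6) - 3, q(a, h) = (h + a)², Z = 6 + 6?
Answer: 369/4 ≈ 92.250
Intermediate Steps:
Z = 12
M = 24 (M = 2*12 = 24)
q(a, h) = (a + h)²
w = 13 (w = (-2 + 6)² - 3 = 4² - 3 = 16 - 3 = 13)
t(W) = 9/4 (t(W) = 9*(¼) = 9/4)
(w + 28)*t(M) = (13 + 28)*(9/4) = 41*(9/4) = 369/4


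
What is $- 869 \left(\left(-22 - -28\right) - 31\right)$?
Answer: $21725$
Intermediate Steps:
$- 869 \left(\left(-22 - -28\right) - 31\right) = - 869 \left(\left(-22 + 28\right) - 31\right) = - 869 \left(6 - 31\right) = \left(-869\right) \left(-25\right) = 21725$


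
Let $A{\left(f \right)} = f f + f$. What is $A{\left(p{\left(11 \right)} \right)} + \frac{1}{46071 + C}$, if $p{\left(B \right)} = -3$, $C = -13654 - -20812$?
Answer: $\frac{319375}{53229} \approx 6.0$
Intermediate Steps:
$C = 7158$ ($C = -13654 + 20812 = 7158$)
$A{\left(f \right)} = f + f^{2}$ ($A{\left(f \right)} = f^{2} + f = f + f^{2}$)
$A{\left(p{\left(11 \right)} \right)} + \frac{1}{46071 + C} = - 3 \left(1 - 3\right) + \frac{1}{46071 + 7158} = \left(-3\right) \left(-2\right) + \frac{1}{53229} = 6 + \frac{1}{53229} = \frac{319375}{53229}$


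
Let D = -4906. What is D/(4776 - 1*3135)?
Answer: -4906/1641 ≈ -2.9896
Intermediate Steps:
D/(4776 - 1*3135) = -4906/(4776 - 1*3135) = -4906/(4776 - 3135) = -4906/1641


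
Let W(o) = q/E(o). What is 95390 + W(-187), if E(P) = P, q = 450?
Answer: 17837480/187 ≈ 95388.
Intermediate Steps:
W(o) = 450/o
95390 + W(-187) = 95390 + 450/(-187) = 95390 + 450*(-1/187) = 95390 - 450/187 = 17837480/187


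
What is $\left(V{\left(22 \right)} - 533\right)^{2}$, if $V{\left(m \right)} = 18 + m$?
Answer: $243049$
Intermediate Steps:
$\left(V{\left(22 \right)} - 533\right)^{2} = \left(\left(18 + 22\right) - 533\right)^{2} = \left(40 - 533\right)^{2} = \left(-493\right)^{2} = 243049$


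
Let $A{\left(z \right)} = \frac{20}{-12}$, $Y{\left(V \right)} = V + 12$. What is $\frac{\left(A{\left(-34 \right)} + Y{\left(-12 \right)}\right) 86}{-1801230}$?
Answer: $\frac{43}{540369} \approx 7.9575 \cdot 10^{-5}$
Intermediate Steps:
$Y{\left(V \right)} = 12 + V$
$A{\left(z \right)} = - \frac{5}{3}$ ($A{\left(z \right)} = 20 \left(- \frac{1}{12}\right) = - \frac{5}{3}$)
$\frac{\left(A{\left(-34 \right)} + Y{\left(-12 \right)}\right) 86}{-1801230} = \frac{\left(- \frac{5}{3} + \left(12 - 12\right)\right) 86}{-1801230} = \left(- \frac{5}{3} + 0\right) 86 \left(- \frac{1}{1801230}\right) = \left(- \frac{5}{3}\right) 86 \left(- \frac{1}{1801230}\right) = \left(- \frac{430}{3}\right) \left(- \frac{1}{1801230}\right) = \frac{43}{540369}$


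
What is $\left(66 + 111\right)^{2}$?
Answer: $31329$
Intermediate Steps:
$\left(66 + 111\right)^{2} = 177^{2} = 31329$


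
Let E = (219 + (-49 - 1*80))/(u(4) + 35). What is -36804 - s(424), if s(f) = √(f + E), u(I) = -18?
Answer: -36804 - √124066/17 ≈ -36825.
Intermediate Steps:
E = 90/17 (E = (219 + (-49 - 1*80))/(-18 + 35) = (219 + (-49 - 80))/17 = (219 - 129)*(1/17) = 90*(1/17) = 90/17 ≈ 5.2941)
s(f) = √(90/17 + f) (s(f) = √(f + 90/17) = √(90/17 + f))
-36804 - s(424) = -36804 - √(1530 + 289*424)/17 = -36804 - √(1530 + 122536)/17 = -36804 - √124066/17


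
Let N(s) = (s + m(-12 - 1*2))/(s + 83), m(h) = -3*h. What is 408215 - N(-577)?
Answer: 201657675/494 ≈ 4.0821e+5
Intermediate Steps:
N(s) = (42 + s)/(83 + s) (N(s) = (s - 3*(-12 - 1*2))/(s + 83) = (s - 3*(-12 - 2))/(83 + s) = (s - 3*(-14))/(83 + s) = (s + 42)/(83 + s) = (42 + s)/(83 + s))
408215 - N(-577) = 408215 - (42 - 577)/(83 - 577) = 408215 - (-535)/(-494) = 408215 - (-1)*(-535)/494 = 408215 - 1*535/494 = 408215 - 535/494 = 201657675/494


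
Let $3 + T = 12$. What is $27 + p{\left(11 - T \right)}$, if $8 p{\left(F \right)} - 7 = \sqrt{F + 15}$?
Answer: $\frac{223}{8} + \frac{\sqrt{17}}{8} \approx 28.39$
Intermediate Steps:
$T = 9$ ($T = -3 + 12 = 9$)
$p{\left(F \right)} = \frac{7}{8} + \frac{\sqrt{15 + F}}{8}$ ($p{\left(F \right)} = \frac{7}{8} + \frac{\sqrt{F + 15}}{8} = \frac{7}{8} + \frac{\sqrt{15 + F}}{8}$)
$27 + p{\left(11 - T \right)} = 27 + \left(\frac{7}{8} + \frac{\sqrt{15 + \left(11 - 9\right)}}{8}\right) = 27 + \left(\frac{7}{8} + \frac{\sqrt{15 + 2}}{8}\right) = 27 + \left(\frac{7}{8} + \frac{\sqrt{17}}{8}\right) = \frac{223}{8} + \frac{\sqrt{17}}{8}$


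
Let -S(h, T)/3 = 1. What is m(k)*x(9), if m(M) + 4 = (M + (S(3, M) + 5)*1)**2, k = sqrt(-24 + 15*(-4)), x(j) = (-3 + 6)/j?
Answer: -28 + 8*I*sqrt(21)/3 ≈ -28.0 + 12.22*I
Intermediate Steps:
S(h, T) = -3 (S(h, T) = -3*1 = -3)
x(j) = 3/j
k = 2*I*sqrt(21) (k = sqrt(-24 - 60) = sqrt(-84) = 2*I*sqrt(21) ≈ 9.1651*I)
m(M) = -4 + (2 + M)**2 (m(M) = -4 + (M + (-3 + 5)*1)**2 = -4 + (M + 2*1)**2 = -4 + (M + 2)**2 = -4 + (2 + M)**2)
m(k)*x(9) = ((2*I*sqrt(21))*(4 + 2*I*sqrt(21)))*(3/9) = (2*I*sqrt(21)*(4 + 2*I*sqrt(21)))*(3*(1/9)) = (2*I*sqrt(21)*(4 + 2*I*sqrt(21)))*(1/3) = 2*I*sqrt(21)*(4 + 2*I*sqrt(21))/3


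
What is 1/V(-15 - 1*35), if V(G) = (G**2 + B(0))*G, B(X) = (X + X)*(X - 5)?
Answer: -1/125000 ≈ -8.0000e-6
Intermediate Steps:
B(X) = 2*X*(-5 + X) (B(X) = (2*X)*(-5 + X) = 2*X*(-5 + X))
V(G) = G**3 (V(G) = (G**2 + 2*0*(-5 + 0))*G = (G**2 + 2*0*(-5))*G = (G**2 + 0)*G = G**2*G = G**3)
1/V(-15 - 1*35) = 1/((-15 - 1*35)**3) = 1/((-15 - 35)**3) = 1/((-50)**3) = 1/(-125000) = -1/125000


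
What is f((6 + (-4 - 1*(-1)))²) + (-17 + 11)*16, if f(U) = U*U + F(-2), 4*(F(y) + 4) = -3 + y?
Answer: -81/4 ≈ -20.250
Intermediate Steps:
F(y) = -19/4 + y/4 (F(y) = -4 + (-3 + y)/4 = -4 + (-¾ + y/4) = -19/4 + y/4)
f(U) = -21/4 + U² (f(U) = U*U + (-19/4 + (¼)*(-2)) = U² + (-19/4 - ½) = U² - 21/4 = -21/4 + U²)
f((6 + (-4 - 1*(-1)))²) + (-17 + 11)*16 = (-21/4 + ((6 + (-4 - 1*(-1)))²)²) + (-17 + 11)*16 = (-21/4 + ((6 + (-4 + 1))²)²) - 6*16 = (-21/4 + ((6 - 3)²)²) - 96 = (-21/4 + (3²)²) - 96 = (-21/4 + 9²) - 96 = (-21/4 + 81) - 96 = 303/4 - 96 = -81/4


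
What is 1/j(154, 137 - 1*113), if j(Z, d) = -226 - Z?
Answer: -1/380 ≈ -0.0026316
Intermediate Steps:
1/j(154, 137 - 1*113) = 1/(-226 - 1*154) = 1/(-226 - 154) = 1/(-380) = -1/380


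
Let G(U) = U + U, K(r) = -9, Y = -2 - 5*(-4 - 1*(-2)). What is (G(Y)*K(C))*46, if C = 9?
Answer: -6624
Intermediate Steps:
Y = 8 (Y = -2 - 5*(-4 + 2) = -2 - 5*(-2) = -2 + 10 = 8)
G(U) = 2*U
(G(Y)*K(C))*46 = ((2*8)*(-9))*46 = (16*(-9))*46 = -144*46 = -6624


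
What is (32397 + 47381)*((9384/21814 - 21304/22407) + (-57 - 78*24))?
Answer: -37620242402201890/244393149 ≈ -1.5393e+8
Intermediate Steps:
(32397 + 47381)*((9384/21814 - 21304/22407) + (-57 - 78*24)) = 79778*((9384*(1/21814) - 21304*1/22407) + (-57 - 1872)) = 79778*((4692/10907 - 21304/22407) - 1929) = 79778*(-127229084/244393149 - 1929) = 79778*(-471561613505/244393149) = -37620242402201890/244393149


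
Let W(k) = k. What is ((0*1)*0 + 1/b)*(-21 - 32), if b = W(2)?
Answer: -53/2 ≈ -26.500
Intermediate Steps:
b = 2
((0*1)*0 + 1/b)*(-21 - 32) = ((0*1)*0 + 1/2)*(-21 - 32) = (0*0 + 1/2)*(-53) = (0 + 1/2)*(-53) = (1/2)*(-53) = -53/2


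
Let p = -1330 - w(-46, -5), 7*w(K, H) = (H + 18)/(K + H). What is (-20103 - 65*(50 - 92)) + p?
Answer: -6676958/357 ≈ -18703.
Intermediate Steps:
w(K, H) = (18 + H)/(7*(H + K)) (w(K, H) = ((H + 18)/(K + H))/7 = ((18 + H)/(H + K))/7 = (18 + H)/(7*(H + K)))
p = -474797/357 (p = -1330 - (18 - 5)/(7*(-5 - 46)) = -1330 - 13/(7*(-51)) = -1330 - (-1)*13/(7*51) = -1330 - 1*(-13/357) = -1330 + 13/357 = -474797/357 ≈ -1330.0)
(-20103 - 65*(50 - 92)) + p = (-20103 - 65*(50 - 92)) - 474797/357 = (-20103 - 65*(-42)) - 474797/357 = (-20103 + 2730) - 474797/357 = -17373 - 474797/357 = -6676958/357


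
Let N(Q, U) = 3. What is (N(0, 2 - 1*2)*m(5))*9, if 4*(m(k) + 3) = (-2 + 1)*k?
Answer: -459/4 ≈ -114.75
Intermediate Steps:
m(k) = -3 - k/4 (m(k) = -3 + ((-2 + 1)*k)/4 = -3 + (-k)/4 = -3 - k/4)
(N(0, 2 - 1*2)*m(5))*9 = (3*(-3 - ¼*5))*9 = (3*(-3 - 5/4))*9 = (3*(-17/4))*9 = -51/4*9 = -459/4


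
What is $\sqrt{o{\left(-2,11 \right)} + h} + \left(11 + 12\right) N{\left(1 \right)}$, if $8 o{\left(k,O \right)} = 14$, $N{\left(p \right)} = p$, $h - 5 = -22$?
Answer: $23 + \frac{i \sqrt{61}}{2} \approx 23.0 + 3.9051 i$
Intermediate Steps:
$h = -17$ ($h = 5 - 22 = -17$)
$o{\left(k,O \right)} = \frac{7}{4}$ ($o{\left(k,O \right)} = \frac{1}{8} \cdot 14 = \frac{7}{4}$)
$\sqrt{o{\left(-2,11 \right)} + h} + \left(11 + 12\right) N{\left(1 \right)} = \sqrt{\frac{7}{4} - 17} + \left(11 + 12\right) 1 = \sqrt{- \frac{61}{4}} + 23 \cdot 1 = \frac{i \sqrt{61}}{2} + 23 = 23 + \frac{i \sqrt{61}}{2}$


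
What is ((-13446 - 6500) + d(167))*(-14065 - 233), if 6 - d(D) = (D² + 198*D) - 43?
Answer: 1156021896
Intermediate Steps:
d(D) = 49 - D² - 198*D (d(D) = 6 - ((D² + 198*D) - 43) = 6 - (-43 + D² + 198*D) = 6 + (43 - D² - 198*D) = 49 - D² - 198*D)
((-13446 - 6500) + d(167))*(-14065 - 233) = ((-13446 - 6500) + (49 - 1*167² - 198*167))*(-14065 - 233) = (-19946 + (49 - 1*27889 - 33066))*(-14298) = (-19946 + (49 - 27889 - 33066))*(-14298) = (-19946 - 60906)*(-14298) = -80852*(-14298) = 1156021896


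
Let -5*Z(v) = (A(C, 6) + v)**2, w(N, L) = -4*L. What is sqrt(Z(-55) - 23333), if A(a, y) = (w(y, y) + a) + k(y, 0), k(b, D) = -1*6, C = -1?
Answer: I*sqrt(620305)/5 ≈ 157.52*I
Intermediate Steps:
k(b, D) = -6
A(a, y) = -6 + a - 4*y (A(a, y) = (-4*y + a) - 6 = (a - 4*y) - 6 = -6 + a - 4*y)
Z(v) = -(-31 + v)**2/5 (Z(v) = -((-6 - 1 - 4*6) + v)**2/5 = -((-6 - 1 - 24) + v)**2/5 = -(-31 + v)**2/5)
sqrt(Z(-55) - 23333) = sqrt(-(-31 - 55)**2/5 - 23333) = sqrt(-1/5*(-86)**2 - 23333) = sqrt(-1/5*7396 - 23333) = sqrt(-7396/5 - 23333) = sqrt(-124061/5) = I*sqrt(620305)/5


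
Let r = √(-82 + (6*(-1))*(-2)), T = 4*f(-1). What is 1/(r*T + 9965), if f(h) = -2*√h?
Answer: 1993/19859349 - 8*√70/99296745 ≈ 9.9682e-5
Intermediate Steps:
T = -8*I (T = 4*(-2*I) = -8*I ≈ -8.0*I)
r = I*√70 (r = √(-82 - 6*(-2)) = √(-82 + 12) = √(-70) = I*√70 ≈ 8.3666*I)
1/(r*T + 9965) = 1/((I*√70)*(-8*I) + 9965) = 1/(8*√70 + 9965) = 1/(9965 + 8*√70)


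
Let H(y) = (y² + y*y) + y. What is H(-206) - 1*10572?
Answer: 74094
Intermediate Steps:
H(y) = y + 2*y² (H(y) = (y² + y²) + y = 2*y² + y = y + 2*y²)
H(-206) - 1*10572 = -206*(1 + 2*(-206)) - 1*10572 = -206*(1 - 412) - 10572 = -206*(-411) - 10572 = 84666 - 10572 = 74094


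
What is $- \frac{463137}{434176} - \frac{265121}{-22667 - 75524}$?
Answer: $\frac{69633290129}{42632175616} \approx 1.6334$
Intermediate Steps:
$- \frac{463137}{434176} - \frac{265121}{-22667 - 75524} = \left(-463137\right) \frac{1}{434176} - \frac{265121}{-22667 - 75524} = - \frac{463137}{434176} - \frac{265121}{-98191} = - \frac{463137}{434176} - - \frac{265121}{98191} = - \frac{463137}{434176} + \frac{265121}{98191} = \frac{69633290129}{42632175616}$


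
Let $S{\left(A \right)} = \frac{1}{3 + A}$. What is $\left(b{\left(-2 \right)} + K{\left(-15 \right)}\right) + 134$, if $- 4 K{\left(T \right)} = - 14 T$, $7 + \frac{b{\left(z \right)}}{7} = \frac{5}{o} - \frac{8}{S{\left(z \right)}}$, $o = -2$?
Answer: $-41$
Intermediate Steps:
$b{\left(z \right)} = - \frac{469}{2} - 56 z$ ($b{\left(z \right)} = -49 + 7 \left(\frac{5}{-2} - \frac{8}{\frac{1}{3 + z}}\right) = -49 + 7 \left(5 \left(- \frac{1}{2}\right) - 8 \left(3 + z\right)\right) = -49 + 7 \left(- \frac{5}{2} - \left(24 + 8 z\right)\right) = -49 + 7 \left(- \frac{53}{2} - 8 z\right) = -49 - \left(\frac{371}{2} + 56 z\right) = - \frac{469}{2} - 56 z$)
$K{\left(T \right)} = \frac{7 T}{2}$ ($K{\left(T \right)} = - \frac{\left(-14\right) T}{4} = \frac{7 T}{2}$)
$\left(b{\left(-2 \right)} + K{\left(-15 \right)}\right) + 134 = \left(\left(- \frac{469}{2} - -112\right) + \frac{7}{2} \left(-15\right)\right) + 134 = \left(\left(- \frac{469}{2} + 112\right) - \frac{105}{2}\right) + 134 = \left(- \frac{245}{2} - \frac{105}{2}\right) + 134 = -175 + 134 = -41$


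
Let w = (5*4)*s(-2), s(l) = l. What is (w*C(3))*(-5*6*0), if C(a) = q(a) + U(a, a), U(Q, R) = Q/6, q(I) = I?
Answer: 0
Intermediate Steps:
w = -40 (w = (5*4)*(-2) = 20*(-2) = -40)
U(Q, R) = Q/6 (U(Q, R) = Q*(⅙) = Q/6)
C(a) = 7*a/6 (C(a) = a + a/6 = 7*a/6)
(w*C(3))*(-5*6*0) = (-140*3/3)*(-5*6*0) = (-40*7/2)*(-30*0) = -140*0 = 0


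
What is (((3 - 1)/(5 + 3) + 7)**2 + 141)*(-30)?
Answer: -46455/8 ≈ -5806.9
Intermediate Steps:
(((3 - 1)/(5 + 3) + 7)**2 + 141)*(-30) = ((2/8 + 7)**2 + 141)*(-30) = ((2*(1/8) + 7)**2 + 141)*(-30) = ((1/4 + 7)**2 + 141)*(-30) = ((29/4)**2 + 141)*(-30) = (841/16 + 141)*(-30) = (3097/16)*(-30) = -46455/8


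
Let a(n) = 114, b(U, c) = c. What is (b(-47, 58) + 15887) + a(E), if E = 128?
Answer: 16059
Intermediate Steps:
(b(-47, 58) + 15887) + a(E) = (58 + 15887) + 114 = 15945 + 114 = 16059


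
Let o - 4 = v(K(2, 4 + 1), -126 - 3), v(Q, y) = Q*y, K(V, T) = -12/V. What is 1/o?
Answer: 1/778 ≈ 0.0012853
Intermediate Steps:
o = 778 (o = 4 + (-12/2)*(-126 - 3) = 4 - 12*1/2*(-129) = 4 - 6*(-129) = 4 + 774 = 778)
1/o = 1/778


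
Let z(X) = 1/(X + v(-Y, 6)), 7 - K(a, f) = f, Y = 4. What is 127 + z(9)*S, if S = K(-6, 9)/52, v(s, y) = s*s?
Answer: 82549/650 ≈ 127.00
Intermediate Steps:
K(a, f) = 7 - f
v(s, y) = s**2
S = -1/26 (S = (7 - 1*9)/52 = (7 - 9)*(1/52) = -2*1/52 = -1/26 ≈ -0.038462)
z(X) = 1/(16 + X) (z(X) = 1/(X + (-1*4)**2) = 1/(X + (-4)**2) = 1/(X + 16) = 1/(16 + X))
127 + z(9)*S = 127 - 1/26/(16 + 9) = 127 - 1/26/25 = 127 + (1/25)*(-1/26) = 127 - 1/650 = 82549/650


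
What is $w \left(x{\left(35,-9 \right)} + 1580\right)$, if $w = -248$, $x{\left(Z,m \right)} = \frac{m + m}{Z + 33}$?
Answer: $- \frac{6660164}{17} \approx -3.9177 \cdot 10^{5}$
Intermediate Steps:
$x{\left(Z,m \right)} = \frac{2 m}{33 + Z}$
$w \left(x{\left(35,-9 \right)} + 1580\right) = - 248 \left(2 \left(-9\right) \frac{1}{33 + 35} + 1580\right) = - 248 \left(2 \left(-9\right) \frac{1}{68} + 1580\right) = - 248 \left(- \frac{9}{34} + 1580\right) = \left(-248\right) \frac{53711}{34} = - \frac{6660164}{17}$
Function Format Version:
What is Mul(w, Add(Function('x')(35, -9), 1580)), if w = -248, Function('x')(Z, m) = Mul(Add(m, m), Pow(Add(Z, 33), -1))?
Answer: Rational(-6660164, 17) ≈ -3.9177e+5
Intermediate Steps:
Function('x')(Z, m) = Mul(2, m, Pow(Add(33, Z), -1)) (Function('x')(Z, m) = Mul(Mul(2, m), Pow(Add(33, Z), -1)) = Mul(2, m, Pow(Add(33, Z), -1)))
Mul(w, Add(Function('x')(35, -9), 1580)) = Mul(-248, Add(Mul(2, -9, Pow(Add(33, 35), -1)), 1580)) = Mul(-248, Add(Mul(2, -9, Pow(68, -1)), 1580)) = Mul(-248, Add(Mul(2, -9, Rational(1, 68)), 1580)) = Mul(-248, Add(Rational(-9, 34), 1580)) = Mul(-248, Rational(53711, 34)) = Rational(-6660164, 17)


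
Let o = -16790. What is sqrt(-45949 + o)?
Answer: 3*I*sqrt(6971) ≈ 250.48*I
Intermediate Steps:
sqrt(-45949 + o) = sqrt(-45949 - 16790) = sqrt(-62739) = 3*I*sqrt(6971)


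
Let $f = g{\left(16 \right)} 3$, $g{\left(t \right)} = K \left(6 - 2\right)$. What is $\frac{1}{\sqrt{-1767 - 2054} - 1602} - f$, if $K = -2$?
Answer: $\frac{61683798}{2570225} - \frac{i \sqrt{3821}}{2570225} \approx 23.999 - 2.405 \cdot 10^{-5} i$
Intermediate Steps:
$g{\left(t \right)} = -8$ ($g{\left(t \right)} = - 2 \left(6 - 2\right) = \left(-2\right) 4 = -8$)
$f = -24$ ($f = \left(-8\right) 3 = -24$)
$\frac{1}{\sqrt{-1767 - 2054} - 1602} - f = \frac{1}{\sqrt{-1767 - 2054} - 1602} - -24 = \frac{1}{\sqrt{-3821} - 1602} + 24 = \frac{1}{i \sqrt{3821} - 1602} + 24 = \frac{1}{-1602 + i \sqrt{3821}} + 24 = 24 + \frac{1}{-1602 + i \sqrt{3821}}$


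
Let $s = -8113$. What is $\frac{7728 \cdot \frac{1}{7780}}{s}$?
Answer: $- \frac{276}{2254255} \approx -0.00012244$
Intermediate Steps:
$\frac{7728 \cdot \frac{1}{7780}}{s} = \frac{7728 \cdot \frac{1}{7780}}{-8113} = 7728 \cdot \frac{1}{7780} \left(- \frac{1}{8113}\right) = \frac{1932}{1945} \left(- \frac{1}{8113}\right) = - \frac{276}{2254255}$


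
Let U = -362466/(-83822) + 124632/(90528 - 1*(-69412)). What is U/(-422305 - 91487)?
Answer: -950273827/95668717492480 ≈ -9.9330e-6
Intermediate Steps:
U = 8552464443/1675811335 (U = -362466*(-1/83822) + 124632/(90528 + 69412) = 181233/41911 + 124632/159940 = 181233/41911 + 124632*(1/159940) = 181233/41911 + 31158/39985 = 8552464443/1675811335 ≈ 5.1035)
U/(-422305 - 91487) = 8552464443/(1675811335*(-422305 - 91487)) = (8552464443/1675811335)/(-513792) = (8552464443/1675811335)*(-1/513792) = -950273827/95668717492480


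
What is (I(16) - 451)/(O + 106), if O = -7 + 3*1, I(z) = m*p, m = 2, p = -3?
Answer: -457/102 ≈ -4.4804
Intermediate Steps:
I(z) = -6 (I(z) = 2*(-3) = -6)
O = -4 (O = -7 + 3 = -4)
(I(16) - 451)/(O + 106) = (-6 - 451)/(-4 + 106) = -457/102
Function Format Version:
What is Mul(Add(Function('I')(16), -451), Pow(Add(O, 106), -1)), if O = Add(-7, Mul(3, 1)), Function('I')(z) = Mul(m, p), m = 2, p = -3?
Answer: Rational(-457, 102) ≈ -4.4804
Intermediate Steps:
Function('I')(z) = -6 (Function('I')(z) = Mul(2, -3) = -6)
O = -4 (O = Add(-7, 3) = -4)
Mul(Add(Function('I')(16), -451), Pow(Add(O, 106), -1)) = Mul(Add(-6, -451), Pow(Add(-4, 106), -1)) = Mul(-457, Pow(102, -1)) = Mul(-457, Rational(1, 102)) = Rational(-457, 102)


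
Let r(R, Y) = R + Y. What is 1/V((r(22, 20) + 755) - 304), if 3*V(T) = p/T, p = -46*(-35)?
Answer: 1479/1610 ≈ 0.91863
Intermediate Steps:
p = 1610
V(T) = 1610/(3*T) (V(T) = (1610/T)/3 = 1610/(3*T))
1/V((r(22, 20) + 755) - 304) = 1/(1610/(3*(((22 + 20) + 755) - 304))) = 1/(1610/(3*((42 + 755) - 304))) = 1/(1610/(3*(797 - 304))) = 1/((1610/3)/493) = 1/((1610/3)*(1/493)) = 1/(1610/1479) = 1479/1610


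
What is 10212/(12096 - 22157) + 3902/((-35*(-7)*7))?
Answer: 21744442/17254615 ≈ 1.2602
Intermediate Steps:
10212/(12096 - 22157) + 3902/((-35*(-7)*7)) = 10212/(-10061) + 3902/((245*7)) = 10212*(-1/10061) + 3902/1715 = -10212/10061 + 3902*(1/1715) = -10212/10061 + 3902/1715 = 21744442/17254615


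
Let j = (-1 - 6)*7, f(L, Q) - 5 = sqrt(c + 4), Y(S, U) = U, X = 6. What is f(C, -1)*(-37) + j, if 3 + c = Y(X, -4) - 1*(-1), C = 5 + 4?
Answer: -234 - 37*I*sqrt(2) ≈ -234.0 - 52.326*I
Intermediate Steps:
C = 9
c = -6 (c = -3 + (-4 - 1*(-1)) = -3 + (-4 + 1) = -3 - 3 = -6)
f(L, Q) = 5 + I*sqrt(2) (f(L, Q) = 5 + sqrt(-6 + 4) = 5 + sqrt(-2) = 5 + I*sqrt(2))
j = -49 (j = -7*7 = -49)
f(C, -1)*(-37) + j = (5 + I*sqrt(2))*(-37) - 49 = (-185 - 37*I*sqrt(2)) - 49 = -234 - 37*I*sqrt(2)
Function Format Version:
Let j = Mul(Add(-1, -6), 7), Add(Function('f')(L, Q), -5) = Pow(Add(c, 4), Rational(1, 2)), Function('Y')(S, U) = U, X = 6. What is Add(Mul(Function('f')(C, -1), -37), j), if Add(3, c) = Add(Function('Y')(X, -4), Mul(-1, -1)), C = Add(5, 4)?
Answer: Add(-234, Mul(-37, I, Pow(2, Rational(1, 2)))) ≈ Add(-234.00, Mul(-52.326, I))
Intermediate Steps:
C = 9
c = -6 (c = Add(-3, Add(-4, Mul(-1, -1))) = Add(-3, Add(-4, 1)) = Add(-3, -3) = -6)
Function('f')(L, Q) = Add(5, Mul(I, Pow(2, Rational(1, 2)))) (Function('f')(L, Q) = Add(5, Pow(Add(-6, 4), Rational(1, 2))) = Add(5, Pow(-2, Rational(1, 2))) = Add(5, Mul(I, Pow(2, Rational(1, 2)))))
j = -49 (j = Mul(-7, 7) = -49)
Add(Mul(Function('f')(C, -1), -37), j) = Add(Mul(Add(5, Mul(I, Pow(2, Rational(1, 2)))), -37), -49) = Add(Add(-185, Mul(-37, I, Pow(2, Rational(1, 2)))), -49) = Add(-234, Mul(-37, I, Pow(2, Rational(1, 2))))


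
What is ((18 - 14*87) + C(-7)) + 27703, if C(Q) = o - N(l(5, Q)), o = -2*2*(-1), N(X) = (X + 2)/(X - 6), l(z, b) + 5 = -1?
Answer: 79520/3 ≈ 26507.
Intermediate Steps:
l(z, b) = -6 (l(z, b) = -5 - 1 = -6)
N(X) = (2 + X)/(-6 + X)
o = 4 (o = -4*(-1) = 4)
C(Q) = 11/3 (C(Q) = 4 - (2 - 6)/(-6 - 6) = 4 - (-4)/(-12) = 4 - (-1)*(-4)/12 = 4 - 1*⅓ = 4 - ⅓ = 11/3)
((18 - 14*87) + C(-7)) + 27703 = ((18 - 14*87) + 11/3) + 27703 = ((18 - 1218) + 11/3) + 27703 = (-1200 + 11/3) + 27703 = -3589/3 + 27703 = 79520/3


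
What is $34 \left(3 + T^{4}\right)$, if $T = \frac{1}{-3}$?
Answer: $\frac{8296}{81} \approx 102.42$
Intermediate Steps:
$T = - \frac{1}{3} \approx -0.33333$
$34 \left(3 + T^{4}\right) = 34 \left(3 + \left(- \frac{1}{3}\right)^{4}\right) = 34 \left(3 + \frac{1}{81}\right) = 34 \cdot \frac{244}{81} = \frac{8296}{81}$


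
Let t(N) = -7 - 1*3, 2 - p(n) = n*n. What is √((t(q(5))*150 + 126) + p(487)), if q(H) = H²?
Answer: I*√238541 ≈ 488.41*I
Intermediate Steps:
p(n) = 2 - n² (p(n) = 2 - n*n = 2 - n²)
t(N) = -10 (t(N) = -7 - 3 = -10)
√((t(q(5))*150 + 126) + p(487)) = √((-10*150 + 126) + (2 - 1*487²)) = √((-1500 + 126) + (2 - 1*237169)) = √(-1374 + (2 - 237169)) = √(-1374 - 237167) = √(-238541) = I*√238541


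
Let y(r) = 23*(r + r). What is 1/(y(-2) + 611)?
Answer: 1/519 ≈ 0.0019268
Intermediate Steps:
y(r) = 46*r (y(r) = 23*(2*r) = 46*r)
1/(y(-2) + 611) = 1/(46*(-2) + 611) = 1/(-92 + 611) = 1/519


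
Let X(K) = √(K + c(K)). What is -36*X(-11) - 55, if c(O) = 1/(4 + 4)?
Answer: -55 - 9*I*√174 ≈ -55.0 - 118.72*I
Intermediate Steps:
c(O) = ⅛ (c(O) = 1/8 = ⅛)
X(K) = √(⅛ + K) (X(K) = √(K + ⅛) = √(⅛ + K))
-36*X(-11) - 55 = -9*√(2 + 16*(-11)) - 55 = -9*√(2 - 176) - 55 = -9*√(-174) - 55 = -9*I*√174 - 55 = -55 - 9*I*√174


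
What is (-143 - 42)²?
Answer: 34225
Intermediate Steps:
(-143 - 42)² = (-185)² = 34225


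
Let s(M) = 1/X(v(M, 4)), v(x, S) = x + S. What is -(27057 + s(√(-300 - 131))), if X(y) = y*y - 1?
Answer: (-11255711*I - 216456*√431)/(8*(√431 + 52*I)) ≈ -27057.0 + 0.00082779*I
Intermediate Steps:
v(x, S) = S + x
X(y) = -1 + y² (X(y) = y² - 1 = -1 + y²)
s(M) = 1/(-1 + (4 + M)²)
-(27057 + s(√(-300 - 131))) = -(27057 + 1/(-1 + (4 + √(-300 - 131))²)) = -(27057 + 1/(-1 + (4 + √(-431))²)) = -(27057 + 1/(-1 + (4 + I*√431)²)) = -27057 - 1/(-1 + (4 + I*√431)²)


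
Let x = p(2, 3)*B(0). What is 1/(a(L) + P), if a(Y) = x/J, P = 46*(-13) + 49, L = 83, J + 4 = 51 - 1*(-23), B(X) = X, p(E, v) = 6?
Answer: -1/549 ≈ -0.0018215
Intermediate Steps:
x = 0 (x = 6*0 = 0)
J = 70 (J = -4 + (51 - 1*(-23)) = -4 + (51 + 23) = -4 + 74 = 70)
P = -549 (P = -598 + 49 = -549)
a(Y) = 0 (a(Y) = 0/70 = 0*(1/70) = 0)
1/(a(L) + P) = 1/(0 - 549) = 1/(-549) = -1/549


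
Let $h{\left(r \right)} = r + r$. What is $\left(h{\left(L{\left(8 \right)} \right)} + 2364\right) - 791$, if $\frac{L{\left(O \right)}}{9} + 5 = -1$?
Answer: $1465$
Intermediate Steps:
$L{\left(O \right)} = -54$ ($L{\left(O \right)} = -45 + 9 \left(-1\right) = -45 - 9 = -54$)
$h{\left(r \right)} = 2 r$
$\left(h{\left(L{\left(8 \right)} \right)} + 2364\right) - 791 = \left(2 \left(-54\right) + 2364\right) - 791 = \left(-108 + 2364\right) - 791 = 2256 - 791 = 1465$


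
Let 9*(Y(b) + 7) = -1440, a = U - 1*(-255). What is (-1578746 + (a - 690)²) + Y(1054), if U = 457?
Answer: -1578429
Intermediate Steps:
a = 712 (a = 457 - 1*(-255) = 457 + 255 = 712)
Y(b) = -167 (Y(b) = -7 + (⅑)*(-1440) = -7 - 160 = -167)
(-1578746 + (a - 690)²) + Y(1054) = (-1578746 + (712 - 690)²) - 167 = (-1578746 + 22²) - 167 = (-1578746 + 484) - 167 = -1578262 - 167 = -1578429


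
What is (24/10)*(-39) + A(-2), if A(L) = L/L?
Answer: -463/5 ≈ -92.600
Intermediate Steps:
A(L) = 1
(24/10)*(-39) + A(-2) = (24/10)*(-39) + 1 = (24*(⅒))*(-39) + 1 = (12/5)*(-39) + 1 = -468/5 + 1 = -463/5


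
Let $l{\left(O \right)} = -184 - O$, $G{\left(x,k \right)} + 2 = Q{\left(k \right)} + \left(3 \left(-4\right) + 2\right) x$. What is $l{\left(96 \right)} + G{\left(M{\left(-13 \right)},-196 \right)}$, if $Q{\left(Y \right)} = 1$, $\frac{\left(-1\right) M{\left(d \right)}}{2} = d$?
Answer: $-541$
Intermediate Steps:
$M{\left(d \right)} = - 2 d$
$G{\left(x,k \right)} = -1 - 10 x$ ($G{\left(x,k \right)} = -2 + \left(1 + \left(3 \left(-4\right) + 2\right) x\right) = -2 + \left(1 + \left(-12 + 2\right) x\right) = -2 - \left(-1 + 10 x\right) = -1 - 10 x$)
$l{\left(96 \right)} + G{\left(M{\left(-13 \right)},-196 \right)} = \left(-184 - 96\right) - \left(1 + 10 \left(\left(-2\right) \left(-13\right)\right)\right) = \left(-184 - 96\right) - 261 = -280 - 261 = -541$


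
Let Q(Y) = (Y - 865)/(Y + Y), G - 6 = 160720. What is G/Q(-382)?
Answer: 122794664/1247 ≈ 98472.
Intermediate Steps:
G = 160726 (G = 6 + 160720 = 160726)
Q(Y) = (-865 + Y)/(2*Y) (Q(Y) = (-865 + Y)/((2*Y)) = (-865 + Y)*(1/(2*Y)) = (-865 + Y)/(2*Y))
G/Q(-382) = 160726/(((1/2)*(-865 - 382)/(-382))) = 160726/(((1/2)*(-1/382)*(-1247))) = 160726/(1247/764) = 160726*(764/1247) = 122794664/1247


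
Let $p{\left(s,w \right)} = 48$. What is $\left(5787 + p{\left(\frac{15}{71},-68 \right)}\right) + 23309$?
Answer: $29144$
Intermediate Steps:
$\left(5787 + p{\left(\frac{15}{71},-68 \right)}\right) + 23309 = \left(5787 + 48\right) + 23309 = 5835 + 23309 = 29144$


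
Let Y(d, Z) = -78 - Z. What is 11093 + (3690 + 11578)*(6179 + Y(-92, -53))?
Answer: 93970365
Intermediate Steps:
11093 + (3690 + 11578)*(6179 + Y(-92, -53)) = 11093 + (3690 + 11578)*(6179 + (-78 - 1*(-53))) = 11093 + 15268*(6179 + (-78 + 53)) = 11093 + 15268*(6179 - 25) = 11093 + 15268*6154 = 11093 + 93959272 = 93970365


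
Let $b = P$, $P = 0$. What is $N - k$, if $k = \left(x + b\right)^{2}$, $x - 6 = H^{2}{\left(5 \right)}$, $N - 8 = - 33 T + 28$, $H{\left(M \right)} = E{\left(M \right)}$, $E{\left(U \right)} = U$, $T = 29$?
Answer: $-1882$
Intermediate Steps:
$H{\left(M \right)} = M$
$b = 0$
$N = -921$ ($N = 8 + \left(\left(-33\right) 29 + 28\right) = 8 + \left(-957 + 28\right) = 8 - 929 = -921$)
$x = 31$ ($x = 6 + 5^{2} = 6 + 25 = 31$)
$k = 961$ ($k = \left(31 + 0\right)^{2} = 31^{2} = 961$)
$N - k = -921 - 961 = -1882$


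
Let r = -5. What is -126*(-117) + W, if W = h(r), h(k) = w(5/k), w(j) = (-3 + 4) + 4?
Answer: 14747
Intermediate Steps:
w(j) = 5 (w(j) = 1 + 4 = 5)
h(k) = 5
W = 5
-126*(-117) + W = -126*(-117) + 5 = 14742 + 5 = 14747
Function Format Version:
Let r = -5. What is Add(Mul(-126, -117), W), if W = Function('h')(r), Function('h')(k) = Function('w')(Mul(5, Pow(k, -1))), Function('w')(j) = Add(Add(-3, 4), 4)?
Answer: 14747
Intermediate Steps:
Function('w')(j) = 5 (Function('w')(j) = Add(1, 4) = 5)
Function('h')(k) = 5
W = 5
Add(Mul(-126, -117), W) = Add(Mul(-126, -117), 5) = Add(14742, 5) = 14747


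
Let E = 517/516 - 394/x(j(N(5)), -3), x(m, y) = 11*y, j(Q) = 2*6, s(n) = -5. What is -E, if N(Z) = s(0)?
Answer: -24485/1892 ≈ -12.941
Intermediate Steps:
N(Z) = -5
j(Q) = 12
E = 24485/1892 (E = 517/516 - 394/(11*(-3)) = 517*(1/516) - 394/(-33) = 517/516 - 394*(-1/33) = 517/516 + 394/33 = 24485/1892 ≈ 12.941)
-E = -1*24485/1892 = -24485/1892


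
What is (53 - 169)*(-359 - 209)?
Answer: 65888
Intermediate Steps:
(53 - 169)*(-359 - 209) = -116*(-568) = 65888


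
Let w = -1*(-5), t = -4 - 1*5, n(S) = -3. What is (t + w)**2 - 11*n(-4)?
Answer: 49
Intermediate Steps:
t = -9 (t = -4 - 5 = -9)
w = 5
(t + w)**2 - 11*n(-4) = (-9 + 5)**2 - 11*(-3) = (-4)**2 + 33 = 16 + 33 = 49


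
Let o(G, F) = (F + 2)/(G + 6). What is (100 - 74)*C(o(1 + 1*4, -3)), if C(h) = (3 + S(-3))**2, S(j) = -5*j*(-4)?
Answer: 84474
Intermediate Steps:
S(j) = 20*j
o(G, F) = (2 + F)/(6 + G)
C(h) = 3249 (C(h) = (3 + 20*(-3))**2 = (3 - 60)**2 = (-57)**2 = 3249)
(100 - 74)*C(o(1 + 1*4, -3)) = (100 - 74)*3249 = 26*3249 = 84474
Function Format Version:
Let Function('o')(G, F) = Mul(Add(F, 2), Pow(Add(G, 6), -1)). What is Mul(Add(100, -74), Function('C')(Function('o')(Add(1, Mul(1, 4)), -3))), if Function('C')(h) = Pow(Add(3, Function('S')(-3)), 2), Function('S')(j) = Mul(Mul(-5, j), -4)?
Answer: 84474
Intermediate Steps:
Function('S')(j) = Mul(20, j)
Function('o')(G, F) = Mul(Pow(Add(6, G), -1), Add(2, F)) (Function('o')(G, F) = Mul(Add(2, F), Pow(Add(6, G), -1)) = Mul(Pow(Add(6, G), -1), Add(2, F)))
Function('C')(h) = 3249 (Function('C')(h) = Pow(Add(3, Mul(20, -3)), 2) = Pow(Add(3, -60), 2) = Pow(-57, 2) = 3249)
Mul(Add(100, -74), Function('C')(Function('o')(Add(1, Mul(1, 4)), -3))) = Mul(Add(100, -74), 3249) = Mul(26, 3249) = 84474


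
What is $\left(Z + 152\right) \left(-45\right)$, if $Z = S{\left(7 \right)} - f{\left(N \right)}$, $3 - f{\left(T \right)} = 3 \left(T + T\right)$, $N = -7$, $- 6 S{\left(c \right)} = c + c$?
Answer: $-4710$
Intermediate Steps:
$S{\left(c \right)} = - \frac{c}{3}$ ($S{\left(c \right)} = - \frac{c + c}{6} = - \frac{2 c}{6} = - \frac{c}{3}$)
$f{\left(T \right)} = 3 - 6 T$ ($f{\left(T \right)} = 3 - 3 \left(T + T\right) = 3 - 3 \cdot 2 T = 3 - 6 T$)
$Z = - \frac{142}{3}$ ($Z = \left(- \frac{1}{3}\right) 7 - \left(3 - -42\right) = - \frac{7}{3} - \left(3 + 42\right) = - \frac{7}{3} - 45 = - \frac{142}{3} \approx -47.333$)
$\left(Z + 152\right) \left(-45\right) = \left(- \frac{142}{3} + 152\right) \left(-45\right) = \frac{314}{3} \left(-45\right) = -4710$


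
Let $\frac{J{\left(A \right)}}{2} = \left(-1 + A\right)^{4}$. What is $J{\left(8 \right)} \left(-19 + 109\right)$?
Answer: $432180$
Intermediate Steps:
$J{\left(A \right)} = 2 \left(-1 + A\right)^{4}$
$J{\left(8 \right)} \left(-19 + 109\right) = 2 \left(-1 + 8\right)^{4} \left(-19 + 109\right) = 2 \cdot 7^{4} \cdot 90 = 2 \cdot 2401 \cdot 90 = 4802 \cdot 90 = 432180$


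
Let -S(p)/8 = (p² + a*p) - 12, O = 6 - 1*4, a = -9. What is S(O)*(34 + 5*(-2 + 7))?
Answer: 12272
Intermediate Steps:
O = 2 (O = 6 - 4 = 2)
S(p) = 96 - 8*p² + 72*p (S(p) = -8*((p² - 9*p) - 12) = -8*(-12 + p² - 9*p) = 96 - 8*p² + 72*p)
S(O)*(34 + 5*(-2 + 7)) = (96 - 8*2² + 72*2)*(34 + 5*(-2 + 7)) = (96 - 8*4 + 144)*(34 + 5*5) = (96 - 32 + 144)*(34 + 25) = 208*59 = 12272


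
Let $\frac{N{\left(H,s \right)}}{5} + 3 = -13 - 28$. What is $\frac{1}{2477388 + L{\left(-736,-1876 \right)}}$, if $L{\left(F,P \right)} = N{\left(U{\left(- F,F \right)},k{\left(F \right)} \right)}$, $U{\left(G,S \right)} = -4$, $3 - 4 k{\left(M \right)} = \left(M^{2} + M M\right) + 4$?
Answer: $\frac{1}{2477168} \approx 4.0369 \cdot 10^{-7}$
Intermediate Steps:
$k{\left(M \right)} = - \frac{1}{4} - \frac{M^{2}}{2}$ ($k{\left(M \right)} = \frac{3}{4} - \frac{\left(M^{2} + M M\right) + 4}{4} = \frac{3}{4} - \frac{\left(M^{2} + M^{2}\right) + 4}{4} = \frac{3}{4} - \frac{2 M^{2} + 4}{4} = \frac{3}{4} - \frac{4 + 2 M^{2}}{4} = \frac{3}{4} - \left(1 + \frac{M^{2}}{2}\right) = - \frac{1}{4} - \frac{M^{2}}{2}$)
$N{\left(H,s \right)} = -220$ ($N{\left(H,s \right)} = -15 + 5 \left(-13 - 28\right) = -15 + 5 \left(-41\right) = -15 - 205 = -220$)
$L{\left(F,P \right)} = -220$
$\frac{1}{2477388 + L{\left(-736,-1876 \right)}} = \frac{1}{2477388 - 220} = \frac{1}{2477168}$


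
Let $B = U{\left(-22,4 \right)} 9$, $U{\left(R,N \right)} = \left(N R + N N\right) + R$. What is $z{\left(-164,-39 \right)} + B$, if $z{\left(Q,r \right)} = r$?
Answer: $-885$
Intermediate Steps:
$U{\left(R,N \right)} = R + N^{2} + N R$ ($U{\left(R,N \right)} = \left(N R + N^{2}\right) + R = \left(N^{2} + N R\right) + R = R + N^{2} + N R$)
$B = -846$ ($B = \left(-22 + 4^{2} + 4 \left(-22\right)\right) 9 = \left(-22 + 16 - 88\right) 9 = \left(-94\right) 9 = -846$)
$z{\left(-164,-39 \right)} + B = -39 - 846 = -885$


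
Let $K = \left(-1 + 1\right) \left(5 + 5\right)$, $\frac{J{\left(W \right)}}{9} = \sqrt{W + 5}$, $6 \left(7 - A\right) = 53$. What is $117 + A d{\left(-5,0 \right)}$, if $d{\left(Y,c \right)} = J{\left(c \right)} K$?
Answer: $117$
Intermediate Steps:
$A = - \frac{11}{6}$ ($A = 7 - \frac{53}{6} = - \frac{11}{6} \approx -1.8333$)
$J{\left(W \right)} = 9 \sqrt{5 + W}$ ($J{\left(W \right)} = 9 \sqrt{W + 5} = 9 \sqrt{5 + W}$)
$K = 0$ ($K = 0 \cdot 10 = 0$)
$d{\left(Y,c \right)} = 0$ ($d{\left(Y,c \right)} = 9 \sqrt{5 + c} 0 = 0$)
$117 + A d{\left(-5,0 \right)} = 117 - 0 = 117 + 0 = 117$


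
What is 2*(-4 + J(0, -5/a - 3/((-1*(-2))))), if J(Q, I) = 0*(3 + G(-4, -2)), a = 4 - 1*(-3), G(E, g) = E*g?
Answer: -8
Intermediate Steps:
a = 7 (a = 4 + 3 = 7)
J(Q, I) = 0 (J(Q, I) = 0*(3 - 4*(-2)) = 0*(3 + 8) = 0*11 = 0)
2*(-4 + J(0, -5/a - 3/((-1*(-2))))) = 2*(-4 + 0) = 2*(-4) = -8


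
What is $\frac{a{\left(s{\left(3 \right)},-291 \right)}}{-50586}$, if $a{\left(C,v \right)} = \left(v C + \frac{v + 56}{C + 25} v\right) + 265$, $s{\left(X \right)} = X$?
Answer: $- \frac{51361}{1416408} \approx -0.036261$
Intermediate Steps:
$a{\left(C,v \right)} = 265 + C v + \frac{v \left(56 + v\right)}{25 + C}$ ($a{\left(C,v \right)} = \left(C v + \frac{56 + v}{25 + C} v\right) + 265 = \left(C v + \frac{v \left(56 + v\right)}{25 + C}\right) + 265 = 265 + C v + \frac{v \left(56 + v\right)}{25 + C}$)
$\frac{a{\left(s{\left(3 \right)},-291 \right)}}{-50586} = \frac{\frac{1}{25 + 3} \left(6625 + \left(-291\right)^{2} + 56 \left(-291\right) + 265 \cdot 3 - 291 \cdot 3^{2} + 25 \cdot 3 \left(-291\right)\right)}{-50586} = \frac{6625 + 84681 - 16296 + 795 - 2619 - 21825}{28} \left(- \frac{1}{50586}\right) = \frac{1}{28} \cdot 51361 \left(- \frac{1}{50586}\right) = \frac{51361}{28} \left(- \frac{1}{50586}\right) = - \frac{51361}{1416408}$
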